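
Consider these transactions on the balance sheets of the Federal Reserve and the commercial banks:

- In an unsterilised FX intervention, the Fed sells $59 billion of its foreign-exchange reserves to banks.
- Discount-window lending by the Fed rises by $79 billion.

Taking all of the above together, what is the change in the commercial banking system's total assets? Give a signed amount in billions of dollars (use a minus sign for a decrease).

Fed balance sheet:
  Assets:      Loans to banks +$79B, Foreign assets −$59B
  Liabilities: Bank reserves +$20B
Commercial banking system:
  Assets:      Reserves at CB +$20B, Foreign assets +$59B
  Liabilities: Borrowings from CB +$79B
Change in total bank assets = +$79 billion.

+$79 billion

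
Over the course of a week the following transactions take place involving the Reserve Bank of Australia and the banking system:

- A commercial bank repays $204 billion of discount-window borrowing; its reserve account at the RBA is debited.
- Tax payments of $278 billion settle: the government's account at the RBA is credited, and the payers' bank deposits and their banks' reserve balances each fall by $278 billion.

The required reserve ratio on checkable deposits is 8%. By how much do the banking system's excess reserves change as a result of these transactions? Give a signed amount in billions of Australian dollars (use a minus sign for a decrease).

Discount-window repayment $204 billion: reserves −$204B, deposits 0.
Government account inflow $278 billion: reserves −$278B, deposits −$278B.
Totals: Δreserves = −$482B, Δdeposits = −$278B.
Δrequired reserves = 8% × −$278B = −$22.24B.
Δexcess reserves = Δreserves − Δrequired = −$482B − (−$22.24B) = -$459.76 billion.

-$459.76 billion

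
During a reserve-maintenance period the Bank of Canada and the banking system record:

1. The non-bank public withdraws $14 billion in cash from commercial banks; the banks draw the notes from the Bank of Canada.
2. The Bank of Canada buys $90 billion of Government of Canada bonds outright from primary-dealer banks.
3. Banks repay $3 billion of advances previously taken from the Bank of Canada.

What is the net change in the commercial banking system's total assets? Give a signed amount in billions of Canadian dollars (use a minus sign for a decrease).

-$17 billion

Currency withdrawal $14 billion: bank balance sheets shrink → −$14B.
OMO purchase (from banks) $90 billion: just an asset swap on bank balance sheets → 0.
Discount-window repayment $3 billion: bank balance sheets shrink → −$3B.
Net: −14 + 0 − 3 = -$17 billion.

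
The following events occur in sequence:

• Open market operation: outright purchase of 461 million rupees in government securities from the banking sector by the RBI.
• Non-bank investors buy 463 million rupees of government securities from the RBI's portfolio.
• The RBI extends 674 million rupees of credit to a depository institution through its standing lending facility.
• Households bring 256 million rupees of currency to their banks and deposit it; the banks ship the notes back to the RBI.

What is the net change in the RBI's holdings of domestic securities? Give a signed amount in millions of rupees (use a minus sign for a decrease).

-2 million

RBI balance sheet:
  Assets:      Securities −2M, Loans to banks +674M
  Liabilities: Bank reserves +928M, Currency in circulation −256M
So the change in the RBI's holdings of domestic securities is -2 million.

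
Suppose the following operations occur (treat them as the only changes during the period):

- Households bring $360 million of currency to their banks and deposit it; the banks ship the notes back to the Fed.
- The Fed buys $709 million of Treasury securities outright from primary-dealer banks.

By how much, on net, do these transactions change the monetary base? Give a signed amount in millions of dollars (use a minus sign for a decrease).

Fed balance sheet:
  Assets:      Securities +$709M
  Liabilities: Bank reserves +$1069M, Currency in circulation −$360M
Commercial banking system:
  Assets:      Reserves at CB +$1069M, Securities −$709M
  Liabilities: Checkable deposits +$360M
Monetary base = currency + reserves: −$360M + (+$1069M) = +$709 million.

+$709 million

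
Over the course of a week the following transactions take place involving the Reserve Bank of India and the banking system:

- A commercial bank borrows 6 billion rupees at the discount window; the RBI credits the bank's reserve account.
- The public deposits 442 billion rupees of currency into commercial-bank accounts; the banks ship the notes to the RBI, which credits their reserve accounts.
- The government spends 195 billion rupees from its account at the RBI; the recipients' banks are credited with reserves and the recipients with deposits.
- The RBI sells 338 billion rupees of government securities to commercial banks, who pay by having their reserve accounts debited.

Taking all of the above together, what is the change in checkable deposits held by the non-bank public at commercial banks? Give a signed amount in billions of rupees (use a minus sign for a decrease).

Discount-window loan 6 billion rupees: the counterparty is a bank, so public deposits are unchanged → 0.
Currency deposit 442 billion rupees: non-bank counterparties' bank balances rise → +442B.
Government spending 195 billion rupees: non-bank counterparties' bank balances rise → +195B.
OMO sale (to banks) 338 billion rupees: the counterparty is a bank, so public deposits are unchanged → 0.
Net: 0 + 442 + 195 + 0 = +637 billion.

+637 billion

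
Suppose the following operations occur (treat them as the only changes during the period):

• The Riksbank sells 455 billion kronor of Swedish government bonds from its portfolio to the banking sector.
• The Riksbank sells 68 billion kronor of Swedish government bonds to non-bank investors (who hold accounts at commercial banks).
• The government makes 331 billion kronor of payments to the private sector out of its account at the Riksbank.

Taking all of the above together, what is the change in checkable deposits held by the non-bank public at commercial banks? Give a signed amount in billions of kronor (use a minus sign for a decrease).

Riksbank balance sheet:
  Assets:      Securities −523B
  Liabilities: Bank reserves −192B, Government deposits −331B
Commercial banking system:
  Assets:      Reserves at CB −192B, Securities +455B
  Liabilities: Checkable deposits +263B
So the change in checkable deposits held by the non-bank public at commercial banks is +263 billion.

+263 billion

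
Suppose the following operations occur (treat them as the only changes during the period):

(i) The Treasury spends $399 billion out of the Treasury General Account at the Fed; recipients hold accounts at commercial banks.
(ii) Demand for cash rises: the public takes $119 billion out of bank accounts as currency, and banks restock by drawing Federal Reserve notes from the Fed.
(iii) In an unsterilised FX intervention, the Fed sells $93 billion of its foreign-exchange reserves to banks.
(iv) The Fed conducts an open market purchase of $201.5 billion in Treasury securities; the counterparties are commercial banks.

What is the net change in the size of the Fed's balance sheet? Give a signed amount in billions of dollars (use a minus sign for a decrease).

+$108.5 billion

Government spending $399 billion: only the composition of liabilities changes → 0.
Currency withdrawal $119 billion: only the composition of liabilities changes → 0.
FX sale $93 billion: a Fed asset is shed → −$93B.
OMO purchase (from banks) $201.5 billion: a Fed asset is acquired → +$201.5B.
Net: 0 + 0 − 93 + 201.5 = +$108.5 billion.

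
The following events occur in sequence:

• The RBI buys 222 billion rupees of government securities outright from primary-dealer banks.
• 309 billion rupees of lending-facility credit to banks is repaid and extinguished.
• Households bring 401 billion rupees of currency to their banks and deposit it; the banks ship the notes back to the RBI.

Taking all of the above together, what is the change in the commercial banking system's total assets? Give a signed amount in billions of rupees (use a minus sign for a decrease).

+92 billion

RBI balance sheet:
  Assets:      Securities +222B, Loans to banks −309B
  Liabilities: Bank reserves +314B, Currency in circulation −401B
Commercial banking system:
  Assets:      Reserves at CB +314B, Securities −222B
  Liabilities: Checkable deposits +401B, Borrowings from CB −309B
Change in total bank assets = +92 billion.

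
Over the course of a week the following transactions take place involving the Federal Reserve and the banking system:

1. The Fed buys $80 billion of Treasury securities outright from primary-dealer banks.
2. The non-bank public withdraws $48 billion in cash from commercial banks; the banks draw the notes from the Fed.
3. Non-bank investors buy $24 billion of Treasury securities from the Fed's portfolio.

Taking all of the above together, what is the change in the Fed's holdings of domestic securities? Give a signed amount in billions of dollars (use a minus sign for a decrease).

Fed balance sheet:
  Assets:      Securities +$56B
  Liabilities: Bank reserves +$8B, Currency in circulation +$48B
Commercial banking system:
  Assets:      Reserves at CB +$8B, Securities −$80B
  Liabilities: Checkable deposits −$72B
So the change in the Fed's holdings of domestic securities is +$56 billion.

+$56 billion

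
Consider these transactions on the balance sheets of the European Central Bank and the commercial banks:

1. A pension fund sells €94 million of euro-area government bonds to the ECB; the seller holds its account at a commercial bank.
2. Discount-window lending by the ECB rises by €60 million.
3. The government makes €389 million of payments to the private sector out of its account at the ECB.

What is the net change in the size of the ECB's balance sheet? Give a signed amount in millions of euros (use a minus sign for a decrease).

+€154 million

Asset purchase (from non-banks) €94 million: an ECB asset is acquired → +€94M.
Discount-window loan €60 million: an ECB asset is acquired → +€60M.
Government spending €389 million: only the composition of liabilities changes → 0.
Net: 94 + 60 + 0 = +€154 million.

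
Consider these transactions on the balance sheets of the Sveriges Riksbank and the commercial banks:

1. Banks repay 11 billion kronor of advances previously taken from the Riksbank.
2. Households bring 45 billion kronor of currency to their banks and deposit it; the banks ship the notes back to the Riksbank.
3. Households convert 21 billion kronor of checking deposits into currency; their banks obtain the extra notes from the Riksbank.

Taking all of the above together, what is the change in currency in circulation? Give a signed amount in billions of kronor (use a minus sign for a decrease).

Discount-window repayment 11 billion kronor: no currency enters or leaves circulation → 0.
Currency deposit 45 billion kronor: notes return to the central bank → −45B.
Currency withdrawal 21 billion kronor: notes leave the central bank → +21B.
Net: 0 − 45 + 21 = -24 billion.

-24 billion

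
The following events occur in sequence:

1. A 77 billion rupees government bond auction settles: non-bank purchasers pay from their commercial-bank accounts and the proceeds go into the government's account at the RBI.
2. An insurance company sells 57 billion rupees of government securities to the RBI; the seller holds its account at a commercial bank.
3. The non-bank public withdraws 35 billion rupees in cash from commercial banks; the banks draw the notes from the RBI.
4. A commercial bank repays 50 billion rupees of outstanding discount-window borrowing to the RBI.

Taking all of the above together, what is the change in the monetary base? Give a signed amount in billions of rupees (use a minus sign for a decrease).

RBI balance sheet:
  Assets:      Securities +57B, Loans to banks −50B
  Liabilities: Bank reserves −105B, Currency in circulation +35B, Government deposits +77B
Monetary base = currency + reserves: +35B + (−105B) = -70 billion.

-70 billion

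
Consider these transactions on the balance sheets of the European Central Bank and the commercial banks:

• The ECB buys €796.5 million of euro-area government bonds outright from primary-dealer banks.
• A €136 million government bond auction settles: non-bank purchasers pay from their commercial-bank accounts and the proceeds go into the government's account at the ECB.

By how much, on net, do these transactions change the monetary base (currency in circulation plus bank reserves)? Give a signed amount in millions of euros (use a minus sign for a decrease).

ECB balance sheet:
  Assets:      Securities +€796.5M
  Liabilities: Bank reserves +€660.5M, Government deposits +€136M
Commercial banking system:
  Assets:      Reserves at CB +€660.5M, Securities −€796.5M
  Liabilities: Checkable deposits −€136M
Monetary base = currency + reserves: 0 + (+€660.5M) = +€660.5 million.

+€660.5 million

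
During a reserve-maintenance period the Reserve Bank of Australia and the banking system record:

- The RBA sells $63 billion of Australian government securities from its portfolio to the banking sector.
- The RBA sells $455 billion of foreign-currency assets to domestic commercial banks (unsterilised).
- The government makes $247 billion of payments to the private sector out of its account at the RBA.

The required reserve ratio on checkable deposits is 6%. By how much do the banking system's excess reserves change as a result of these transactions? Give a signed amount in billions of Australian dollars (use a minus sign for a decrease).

-$285.82 billion

OMO sale (to banks) $63 billion: reserves −$63B, deposits 0.
FX sale $455 billion: reserves −$455B, deposits 0.
Government spending $247 billion: reserves +$247B, deposits +$247B.
Totals: Δreserves = −$271B, Δdeposits = +$247B.
Δrequired reserves = 6% × +$247B = +$14.82B.
Δexcess reserves = Δreserves − Δrequired = −$271B − (+$14.82B) = -$285.82 billion.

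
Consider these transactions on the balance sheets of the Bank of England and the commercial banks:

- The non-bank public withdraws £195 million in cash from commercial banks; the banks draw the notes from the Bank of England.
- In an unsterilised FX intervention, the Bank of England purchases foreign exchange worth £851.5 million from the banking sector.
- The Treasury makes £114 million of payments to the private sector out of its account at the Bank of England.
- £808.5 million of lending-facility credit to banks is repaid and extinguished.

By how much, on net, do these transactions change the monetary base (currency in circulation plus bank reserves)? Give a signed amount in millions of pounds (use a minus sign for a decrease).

Currency withdrawal £195 million: just a shift between currency and reserves — both are base money → 0.
FX purchase £851.5 million: Bank of England balance sheet expands → +£851.5M.
Government spending £114 million: a non-base liability converts back to reserves → +£114M.
Discount-window repayment £808.5 million: Bank of England balance sheet contracts → −£808.5M.
Net: 0 + 851.5 + 114 − 808.5 = +£157 million.

+£157 million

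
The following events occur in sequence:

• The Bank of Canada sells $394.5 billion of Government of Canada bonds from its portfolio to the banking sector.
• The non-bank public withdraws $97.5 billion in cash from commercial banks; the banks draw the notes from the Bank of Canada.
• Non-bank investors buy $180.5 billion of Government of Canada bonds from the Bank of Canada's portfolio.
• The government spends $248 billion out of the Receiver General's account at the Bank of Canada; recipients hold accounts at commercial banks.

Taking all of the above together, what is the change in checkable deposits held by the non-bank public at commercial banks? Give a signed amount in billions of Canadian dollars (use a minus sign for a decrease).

-$30 billion

Bank of Canada balance sheet:
  Assets:      Securities −$575B
  Liabilities: Bank reserves −$424.5B, Currency in circulation +$97.5B, Government deposits −$248B
Commercial banking system:
  Assets:      Reserves at CB −$424.5B, Securities +$394.5B
  Liabilities: Checkable deposits −$30B
So the change in checkable deposits held by the non-bank public at commercial banks is -$30 billion.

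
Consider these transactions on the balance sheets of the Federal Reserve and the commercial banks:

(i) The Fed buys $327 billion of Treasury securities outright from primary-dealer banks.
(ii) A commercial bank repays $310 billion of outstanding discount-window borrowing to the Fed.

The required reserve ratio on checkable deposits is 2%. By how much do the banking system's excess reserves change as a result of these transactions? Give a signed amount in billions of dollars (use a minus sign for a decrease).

OMO purchase (from banks) $327 billion: reserves +$327B, deposits 0.
Discount-window repayment $310 billion: reserves −$310B, deposits 0.
Totals: Δreserves = +$17B, Δdeposits = 0.
Δrequired reserves = 2% × 0 = 0.
Δexcess reserves = Δreserves − Δrequired = +$17B − (0) = +$17 billion.

+$17 billion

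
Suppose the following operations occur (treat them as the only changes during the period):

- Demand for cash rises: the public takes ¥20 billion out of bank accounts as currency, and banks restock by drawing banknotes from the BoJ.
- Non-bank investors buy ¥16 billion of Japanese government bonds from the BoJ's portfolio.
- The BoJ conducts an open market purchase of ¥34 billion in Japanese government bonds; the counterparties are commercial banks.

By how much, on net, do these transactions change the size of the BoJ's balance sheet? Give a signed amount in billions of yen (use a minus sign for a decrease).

BoJ balance sheet:
  Assets:      Securities +¥18B
  Liabilities: Bank reserves −¥2B, Currency in circulation +¥20B
Change in total BoJ assets = +¥18 billion.

+¥18 billion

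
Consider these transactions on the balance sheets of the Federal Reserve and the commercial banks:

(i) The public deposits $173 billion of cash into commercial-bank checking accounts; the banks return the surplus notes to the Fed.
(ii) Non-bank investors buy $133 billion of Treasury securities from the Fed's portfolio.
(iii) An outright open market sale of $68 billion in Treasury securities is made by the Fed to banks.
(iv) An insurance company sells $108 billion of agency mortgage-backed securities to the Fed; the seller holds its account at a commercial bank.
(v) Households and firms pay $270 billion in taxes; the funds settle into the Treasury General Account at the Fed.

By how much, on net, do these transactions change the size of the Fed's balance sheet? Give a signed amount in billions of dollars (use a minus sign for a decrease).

Fed balance sheet:
  Assets:      Securities −$93B
  Liabilities: Bank reserves −$190B, Currency in circulation −$173B, Government deposits +$270B
Change in total Fed assets = -$93 billion.

-$93 billion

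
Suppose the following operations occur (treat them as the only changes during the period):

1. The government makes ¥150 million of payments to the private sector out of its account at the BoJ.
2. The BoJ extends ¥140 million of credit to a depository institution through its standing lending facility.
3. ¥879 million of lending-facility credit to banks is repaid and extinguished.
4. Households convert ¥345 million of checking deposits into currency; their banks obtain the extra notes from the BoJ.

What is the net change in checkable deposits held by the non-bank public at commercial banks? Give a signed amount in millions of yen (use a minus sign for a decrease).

-¥195 million

Government spending ¥150 million: non-bank counterparties' bank balances rise → +¥150M.
Discount-window loan ¥140 million: the counterparty is a bank, so public deposits are unchanged → 0.
Discount-window repayment ¥879 million: the counterparty is a bank, so public deposits are unchanged → 0.
Currency withdrawal ¥345 million: non-bank counterparties' bank balances fall → −¥345M.
Net: 150 + 0 + 0 − 345 = -¥195 million.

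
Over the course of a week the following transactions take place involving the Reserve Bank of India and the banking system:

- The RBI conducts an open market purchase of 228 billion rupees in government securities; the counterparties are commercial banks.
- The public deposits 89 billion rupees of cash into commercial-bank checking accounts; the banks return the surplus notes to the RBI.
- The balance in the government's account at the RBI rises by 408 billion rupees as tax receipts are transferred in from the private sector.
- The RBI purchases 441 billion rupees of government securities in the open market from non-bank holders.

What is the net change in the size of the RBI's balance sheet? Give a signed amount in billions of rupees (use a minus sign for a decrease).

OMO purchase (from banks) 228 billion rupees: an RBI asset is acquired → +228B.
Currency deposit 89 billion rupees: only the composition of liabilities changes → 0.
Government account inflow 408 billion rupees: only the composition of liabilities changes → 0.
Asset purchase (from non-banks) 441 billion rupees: an RBI asset is acquired → +441B.
Net: 228 + 0 + 0 + 441 = +669 billion.

+669 billion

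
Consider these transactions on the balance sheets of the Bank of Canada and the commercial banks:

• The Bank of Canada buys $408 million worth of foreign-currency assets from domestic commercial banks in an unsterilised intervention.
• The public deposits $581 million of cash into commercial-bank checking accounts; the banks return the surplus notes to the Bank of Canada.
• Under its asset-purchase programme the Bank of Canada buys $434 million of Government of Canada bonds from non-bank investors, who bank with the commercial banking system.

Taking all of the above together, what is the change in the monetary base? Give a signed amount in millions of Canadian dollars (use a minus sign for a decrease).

Bank of Canada balance sheet:
  Assets:      Securities +$434M, Foreign assets +$408M
  Liabilities: Bank reserves +$1423M, Currency in circulation −$581M
Monetary base = currency + reserves: −$581M + (+$1423M) = +$842 million.

+$842 million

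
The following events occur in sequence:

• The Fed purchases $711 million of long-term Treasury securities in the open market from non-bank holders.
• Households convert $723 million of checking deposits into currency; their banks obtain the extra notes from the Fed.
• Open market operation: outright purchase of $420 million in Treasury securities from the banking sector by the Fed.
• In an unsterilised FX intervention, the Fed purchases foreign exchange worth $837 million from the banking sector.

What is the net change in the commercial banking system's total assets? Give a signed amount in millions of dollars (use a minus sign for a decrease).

Fed balance sheet:
  Assets:      Securities +$1131M, Foreign assets +$837M
  Liabilities: Bank reserves +$1245M, Currency in circulation +$723M
Commercial banking system:
  Assets:      Reserves at CB +$1245M, Securities −$420M, Foreign assets −$837M
  Liabilities: Checkable deposits −$12M
Change in total bank assets = -$12 million.

-$12 million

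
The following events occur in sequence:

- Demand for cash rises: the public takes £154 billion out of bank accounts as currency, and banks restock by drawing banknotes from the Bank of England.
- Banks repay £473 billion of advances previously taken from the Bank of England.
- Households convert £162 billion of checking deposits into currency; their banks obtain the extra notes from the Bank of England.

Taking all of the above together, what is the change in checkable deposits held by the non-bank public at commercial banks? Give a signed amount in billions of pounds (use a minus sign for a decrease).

Bank of England balance sheet:
  Assets:      Loans to banks −£473B
  Liabilities: Bank reserves −£789B, Currency in circulation +£316B
Commercial banking system:
  Assets:      Reserves at CB −£789B
  Liabilities: Checkable deposits −£316B, Borrowings from CB −£473B
So the change in checkable deposits held by the non-bank public at commercial banks is -£316 billion.

-£316 billion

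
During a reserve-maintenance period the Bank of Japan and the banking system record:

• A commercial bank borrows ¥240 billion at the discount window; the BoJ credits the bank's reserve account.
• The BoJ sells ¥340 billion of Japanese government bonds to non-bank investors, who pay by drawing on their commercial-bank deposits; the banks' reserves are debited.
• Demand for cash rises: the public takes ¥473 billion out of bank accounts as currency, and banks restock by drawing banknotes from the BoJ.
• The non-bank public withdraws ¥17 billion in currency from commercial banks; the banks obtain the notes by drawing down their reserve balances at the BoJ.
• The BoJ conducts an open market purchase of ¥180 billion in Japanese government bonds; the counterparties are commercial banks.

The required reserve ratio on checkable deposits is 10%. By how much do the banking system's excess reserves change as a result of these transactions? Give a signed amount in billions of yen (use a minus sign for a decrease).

-¥327 billion

Discount-window loan ¥240 billion: reserves +¥240B, deposits 0.
Asset sale (to non-banks) ¥340 billion: reserves −¥340B, deposits −¥340B.
Currency withdrawal ¥473 billion: reserves −¥473B, deposits −¥473B.
Currency withdrawal ¥17 billion: reserves −¥17B, deposits −¥17B.
OMO purchase (from banks) ¥180 billion: reserves +¥180B, deposits 0.
Totals: Δreserves = −¥410B, Δdeposits = −¥830B.
Δrequired reserves = 10% × −¥830B = −¥83B.
Δexcess reserves = Δreserves − Δrequired = −¥410B − (−¥83B) = -¥327 billion.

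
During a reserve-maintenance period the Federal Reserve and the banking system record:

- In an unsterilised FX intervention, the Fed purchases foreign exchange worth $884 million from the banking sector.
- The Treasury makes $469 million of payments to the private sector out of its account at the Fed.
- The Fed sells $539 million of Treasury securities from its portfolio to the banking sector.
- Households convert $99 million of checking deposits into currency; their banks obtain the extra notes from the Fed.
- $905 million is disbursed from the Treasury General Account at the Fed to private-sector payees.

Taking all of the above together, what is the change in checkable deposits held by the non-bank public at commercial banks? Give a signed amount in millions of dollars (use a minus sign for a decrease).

FX purchase $884 million: the counterparty is a bank, so public deposits are unchanged → 0.
Government spending $469 million: non-bank counterparties' bank balances rise → +$469M.
OMO sale (to banks) $539 million: the counterparty is a bank, so public deposits are unchanged → 0.
Currency withdrawal $99 million: non-bank counterparties' bank balances fall → −$99M.
Government spending $905 million: non-bank counterparties' bank balances rise → +$905M.
Net: 0 + 469 + 0 − 99 + 905 = +$1275 million.

+$1275 million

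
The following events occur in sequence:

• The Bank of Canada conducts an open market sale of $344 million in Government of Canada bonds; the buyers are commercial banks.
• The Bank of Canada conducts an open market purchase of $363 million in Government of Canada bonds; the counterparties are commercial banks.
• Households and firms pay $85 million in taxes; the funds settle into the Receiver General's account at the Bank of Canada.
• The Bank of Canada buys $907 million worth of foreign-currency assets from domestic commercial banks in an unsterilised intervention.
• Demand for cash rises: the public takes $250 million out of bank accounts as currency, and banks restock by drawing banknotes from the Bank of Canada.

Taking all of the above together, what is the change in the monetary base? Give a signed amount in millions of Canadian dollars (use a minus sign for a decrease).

+$841 million

Bank of Canada balance sheet:
  Assets:      Securities +$19M, Foreign assets +$907M
  Liabilities: Bank reserves +$591M, Currency in circulation +$250M, Government deposits +$85M
Commercial banking system:
  Assets:      Reserves at CB +$591M, Securities −$19M, Foreign assets −$907M
  Liabilities: Checkable deposits −$335M
Monetary base = currency + reserves: +$250M + (+$591M) = +$841 million.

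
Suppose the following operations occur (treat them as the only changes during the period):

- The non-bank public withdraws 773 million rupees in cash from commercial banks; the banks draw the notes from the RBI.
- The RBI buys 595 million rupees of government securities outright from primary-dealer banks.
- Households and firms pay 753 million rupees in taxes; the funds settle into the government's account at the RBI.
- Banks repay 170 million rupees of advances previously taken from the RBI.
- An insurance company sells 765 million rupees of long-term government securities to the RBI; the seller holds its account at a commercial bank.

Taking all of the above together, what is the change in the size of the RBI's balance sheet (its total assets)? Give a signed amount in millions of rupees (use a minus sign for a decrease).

+1190 million

RBI balance sheet:
  Assets:      Securities +1360M, Loans to banks −170M
  Liabilities: Bank reserves −336M, Currency in circulation +773M, Government deposits +753M
Change in total RBI assets = +1190 million.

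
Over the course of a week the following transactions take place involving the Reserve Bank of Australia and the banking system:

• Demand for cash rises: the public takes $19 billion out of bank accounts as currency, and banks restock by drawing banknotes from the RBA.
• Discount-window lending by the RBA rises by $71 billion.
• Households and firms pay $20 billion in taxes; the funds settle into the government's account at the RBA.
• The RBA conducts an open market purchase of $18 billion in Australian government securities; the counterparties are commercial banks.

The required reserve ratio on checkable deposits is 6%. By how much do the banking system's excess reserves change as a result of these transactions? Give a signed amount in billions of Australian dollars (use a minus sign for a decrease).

+$52.34 billion

Currency withdrawal $19 billion: reserves −$19B, deposits −$19B.
Discount-window loan $71 billion: reserves +$71B, deposits 0.
Government account inflow $20 billion: reserves −$20B, deposits −$20B.
OMO purchase (from banks) $18 billion: reserves +$18B, deposits 0.
Totals: Δreserves = +$50B, Δdeposits = −$39B.
Δrequired reserves = 6% × −$39B = −$2.34B.
Δexcess reserves = Δreserves − Δrequired = +$50B − (−$2.34B) = +$52.34 billion.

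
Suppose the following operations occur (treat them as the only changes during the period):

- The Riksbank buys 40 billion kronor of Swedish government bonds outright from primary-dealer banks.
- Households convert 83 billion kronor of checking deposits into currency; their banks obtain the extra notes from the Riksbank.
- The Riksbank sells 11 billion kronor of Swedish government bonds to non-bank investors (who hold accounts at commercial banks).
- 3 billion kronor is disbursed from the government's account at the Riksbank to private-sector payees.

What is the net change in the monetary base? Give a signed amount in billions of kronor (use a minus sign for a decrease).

OMO purchase (from banks) 40 billion kronor: Riksbank balance sheet expands → +40B.
Currency withdrawal 83 billion kronor: just a shift between currency and reserves — both are base money → 0.
Asset sale (to non-banks) 11 billion kronor: Riksbank balance sheet contracts → −11B.
Government spending 3 billion kronor: a non-base liability converts back to reserves → +3B.
Net: 40 + 0 − 11 + 3 = +32 billion.

+32 billion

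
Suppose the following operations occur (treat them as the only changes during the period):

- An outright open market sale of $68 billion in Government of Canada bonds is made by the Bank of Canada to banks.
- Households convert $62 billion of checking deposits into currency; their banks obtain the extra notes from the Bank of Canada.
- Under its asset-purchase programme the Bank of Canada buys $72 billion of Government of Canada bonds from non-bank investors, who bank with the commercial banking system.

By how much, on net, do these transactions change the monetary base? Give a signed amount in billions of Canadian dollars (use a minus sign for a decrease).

OMO sale (to banks) $68 billion: Bank of Canada balance sheet contracts → −$68B.
Currency withdrawal $62 billion: just a shift between currency and reserves — both are base money → 0.
Asset purchase (from non-banks) $72 billion: Bank of Canada balance sheet expands → +$72B.
Net: −68 + 0 + 72 = +$4 billion.

+$4 billion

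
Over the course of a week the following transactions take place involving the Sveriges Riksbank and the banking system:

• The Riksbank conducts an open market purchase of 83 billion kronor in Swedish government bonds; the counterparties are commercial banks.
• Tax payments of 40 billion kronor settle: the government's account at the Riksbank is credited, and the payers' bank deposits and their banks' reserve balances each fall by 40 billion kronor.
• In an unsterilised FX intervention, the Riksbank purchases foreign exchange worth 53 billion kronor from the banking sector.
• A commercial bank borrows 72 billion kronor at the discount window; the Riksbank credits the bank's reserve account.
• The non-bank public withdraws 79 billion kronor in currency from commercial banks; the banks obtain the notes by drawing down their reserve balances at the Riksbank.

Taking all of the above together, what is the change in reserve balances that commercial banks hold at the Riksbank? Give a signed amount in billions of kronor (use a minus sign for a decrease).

Riksbank balance sheet:
  Assets:      Securities +83B, Loans to banks +72B, Foreign assets +53B
  Liabilities: Bank reserves +89B, Currency in circulation +79B, Government deposits +40B
So the change in reserve balances that commercial banks hold at the Riksbank is +89 billion.

+89 billion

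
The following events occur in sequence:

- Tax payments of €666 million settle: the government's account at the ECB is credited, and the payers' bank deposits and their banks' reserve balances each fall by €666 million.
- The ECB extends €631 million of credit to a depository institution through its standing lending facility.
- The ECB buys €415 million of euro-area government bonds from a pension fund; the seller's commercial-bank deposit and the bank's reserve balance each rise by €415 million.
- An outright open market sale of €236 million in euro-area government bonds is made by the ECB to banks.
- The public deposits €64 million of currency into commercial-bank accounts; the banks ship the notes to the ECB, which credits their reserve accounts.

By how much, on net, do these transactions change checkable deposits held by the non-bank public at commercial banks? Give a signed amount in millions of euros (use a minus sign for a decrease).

-€187 million

Government account inflow €666 million: non-bank counterparties' bank balances fall → −€666M.
Discount-window loan €631 million: the counterparty is a bank, so public deposits are unchanged → 0.
Asset purchase (from non-banks) €415 million: non-bank counterparties' bank balances rise → +€415M.
OMO sale (to banks) €236 million: the counterparty is a bank, so public deposits are unchanged → 0.
Currency deposit €64 million: non-bank counterparties' bank balances rise → +€64M.
Net: −666 + 0 + 415 + 0 + 64 = -€187 million.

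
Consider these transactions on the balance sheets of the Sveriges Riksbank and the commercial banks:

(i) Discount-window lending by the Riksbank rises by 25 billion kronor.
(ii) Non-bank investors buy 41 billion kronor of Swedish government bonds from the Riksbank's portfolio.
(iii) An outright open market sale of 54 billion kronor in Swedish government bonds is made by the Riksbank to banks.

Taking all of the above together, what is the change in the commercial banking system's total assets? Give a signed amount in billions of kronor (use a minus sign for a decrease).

-16 billion

Discount-window loan 25 billion kronor: bank balance sheets expand → +25B.
Asset sale (to non-banks) 41 billion kronor: bank balance sheets shrink → −41B.
OMO sale (to banks) 54 billion kronor: just an asset swap on bank balance sheets → 0.
Net: 25 − 41 + 0 = -16 billion.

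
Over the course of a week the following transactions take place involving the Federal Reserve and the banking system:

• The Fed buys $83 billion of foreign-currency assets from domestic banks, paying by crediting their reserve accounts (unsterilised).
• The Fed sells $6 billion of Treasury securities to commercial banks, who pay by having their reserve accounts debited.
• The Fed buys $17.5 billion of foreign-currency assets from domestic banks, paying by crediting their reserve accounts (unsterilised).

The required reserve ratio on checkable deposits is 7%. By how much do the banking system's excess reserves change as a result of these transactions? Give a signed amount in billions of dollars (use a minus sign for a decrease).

FX purchase $83 billion: reserves +$83B, deposits 0.
OMO sale (to banks) $6 billion: reserves −$6B, deposits 0.
FX purchase $17.5 billion: reserves +$17.5B, deposits 0.
Totals: Δreserves = +$94.5B, Δdeposits = 0.
Δrequired reserves = 7% × 0 = 0.
Δexcess reserves = Δreserves − Δrequired = +$94.5B − (0) = +$94.5 billion.

+$94.5 billion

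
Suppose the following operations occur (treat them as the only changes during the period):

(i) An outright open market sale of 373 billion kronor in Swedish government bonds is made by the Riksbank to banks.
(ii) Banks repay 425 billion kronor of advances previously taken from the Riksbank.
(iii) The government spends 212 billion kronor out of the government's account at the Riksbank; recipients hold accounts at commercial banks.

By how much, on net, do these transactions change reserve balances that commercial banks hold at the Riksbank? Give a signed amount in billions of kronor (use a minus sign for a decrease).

OMO sale (to banks) 373 billion kronor: the buying banks pay out of their reserve balances → −373B.
Discount-window repayment 425 billion kronor: repayment is debited from reserves → −425B.
Government spending 212 billion kronor: government payments flow into bank reserve accounts → +212B.
Net: −373 − 425 + 212 = -586 billion.

-586 billion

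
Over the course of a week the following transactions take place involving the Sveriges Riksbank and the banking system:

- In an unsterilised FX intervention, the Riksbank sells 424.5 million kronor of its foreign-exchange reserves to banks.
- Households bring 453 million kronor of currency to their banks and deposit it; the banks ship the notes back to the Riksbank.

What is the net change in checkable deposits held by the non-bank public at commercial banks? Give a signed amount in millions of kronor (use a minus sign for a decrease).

+453 million

FX sale 424.5 million kronor: the counterparty is a bank, so public deposits are unchanged → 0.
Currency deposit 453 million kronor: non-bank counterparties' bank balances rise → +453M.
Net: 0 + 453 = +453 million.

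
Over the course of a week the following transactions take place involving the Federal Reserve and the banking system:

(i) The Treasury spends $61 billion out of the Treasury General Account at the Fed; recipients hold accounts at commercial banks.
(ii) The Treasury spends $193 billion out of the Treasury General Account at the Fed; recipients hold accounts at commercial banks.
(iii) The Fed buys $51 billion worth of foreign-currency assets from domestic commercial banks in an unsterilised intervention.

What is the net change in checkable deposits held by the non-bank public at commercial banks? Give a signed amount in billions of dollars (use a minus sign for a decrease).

+$254 billion

Government spending $61 billion: non-bank counterparties' bank balances rise → +$61B.
Government spending $193 billion: non-bank counterparties' bank balances rise → +$193B.
FX purchase $51 billion: the counterparty is a bank, so public deposits are unchanged → 0.
Net: 61 + 193 + 0 = +$254 billion.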